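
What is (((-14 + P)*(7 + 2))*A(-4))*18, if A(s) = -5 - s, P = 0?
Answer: 2268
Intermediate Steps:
(((-14 + P)*(7 + 2))*A(-4))*18 = (((-14 + 0)*(7 + 2))*(-5 - 1*(-4)))*18 = ((-14*9)*(-5 + 4))*18 = -126*(-1)*18 = 126*18 = 2268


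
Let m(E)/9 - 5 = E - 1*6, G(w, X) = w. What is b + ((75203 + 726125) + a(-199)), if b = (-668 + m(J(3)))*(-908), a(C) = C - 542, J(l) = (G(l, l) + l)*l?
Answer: 1268207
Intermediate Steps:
J(l) = 2*l**2 (J(l) = (l + l)*l = (2*l)*l = 2*l**2)
a(C) = -542 + C
m(E) = -9 + 9*E (m(E) = 45 + 9*(E - 1*6) = 45 + 9*(E - 6) = 45 + 9*(-6 + E) = 45 + (-54 + 9*E) = -9 + 9*E)
b = 467620 (b = (-668 + (-9 + 9*(2*3**2)))*(-908) = (-668 + (-9 + 9*(2*9)))*(-908) = (-668 + (-9 + 9*18))*(-908) = (-668 + (-9 + 162))*(-908) = (-668 + 153)*(-908) = -515*(-908) = 467620)
b + ((75203 + 726125) + a(-199)) = 467620 + ((75203 + 726125) + (-542 - 199)) = 467620 + (801328 - 741) = 467620 + 800587 = 1268207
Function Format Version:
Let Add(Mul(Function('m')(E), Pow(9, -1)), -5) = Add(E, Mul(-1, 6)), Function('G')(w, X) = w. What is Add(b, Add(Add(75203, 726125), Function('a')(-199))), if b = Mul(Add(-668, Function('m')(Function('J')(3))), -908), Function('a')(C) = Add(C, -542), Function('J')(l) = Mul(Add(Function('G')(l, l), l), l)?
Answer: 1268207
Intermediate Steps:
Function('J')(l) = Mul(2, Pow(l, 2)) (Function('J')(l) = Mul(Add(l, l), l) = Mul(Mul(2, l), l) = Mul(2, Pow(l, 2)))
Function('a')(C) = Add(-542, C)
Function('m')(E) = Add(-9, Mul(9, E)) (Function('m')(E) = Add(45, Mul(9, Add(E, Mul(-1, 6)))) = Add(45, Mul(9, Add(E, -6))) = Add(45, Mul(9, Add(-6, E))) = Add(45, Add(-54, Mul(9, E))) = Add(-9, Mul(9, E)))
b = 467620 (b = Mul(Add(-668, Add(-9, Mul(9, Mul(2, Pow(3, 2))))), -908) = Mul(Add(-668, Add(-9, Mul(9, Mul(2, 9)))), -908) = Mul(Add(-668, Add(-9, Mul(9, 18))), -908) = Mul(Add(-668, Add(-9, 162)), -908) = Mul(Add(-668, 153), -908) = Mul(-515, -908) = 467620)
Add(b, Add(Add(75203, 726125), Function('a')(-199))) = Add(467620, Add(Add(75203, 726125), Add(-542, -199))) = Add(467620, Add(801328, -741)) = Add(467620, 800587) = 1268207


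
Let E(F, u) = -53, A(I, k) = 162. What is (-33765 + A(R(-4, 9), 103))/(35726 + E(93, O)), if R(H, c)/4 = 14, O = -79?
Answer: -487/517 ≈ -0.94197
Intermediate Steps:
R(H, c) = 56 (R(H, c) = 4*14 = 56)
(-33765 + A(R(-4, 9), 103))/(35726 + E(93, O)) = (-33765 + 162)/(35726 - 53) = -33603/35673 = -33603*1/35673 = -487/517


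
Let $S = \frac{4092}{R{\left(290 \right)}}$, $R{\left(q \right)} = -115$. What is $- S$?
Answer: $\frac{4092}{115} \approx 35.583$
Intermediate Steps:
$S = - \frac{4092}{115}$ ($S = \frac{4092}{-115} = 4092 \left(- \frac{1}{115}\right) = - \frac{4092}{115} \approx -35.583$)
$- S = \left(-1\right) \left(- \frac{4092}{115}\right) = \frac{4092}{115}$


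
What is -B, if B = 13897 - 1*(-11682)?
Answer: -25579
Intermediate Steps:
B = 25579 (B = 13897 + 11682 = 25579)
-B = -1*25579 = -25579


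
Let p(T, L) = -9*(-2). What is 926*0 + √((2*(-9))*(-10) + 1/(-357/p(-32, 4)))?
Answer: √2548266/119 ≈ 13.415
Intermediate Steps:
p(T, L) = 18
926*0 + √((2*(-9))*(-10) + 1/(-357/p(-32, 4))) = 926*0 + √((2*(-9))*(-10) + 1/(-357/18)) = 0 + √(-18*(-10) + 1/(-357*1/18)) = 0 + √(180 + 1/(-119/6)) = 0 + √(180 - 6/119) = 0 + √(21414/119) = 0 + √2548266/119 = √2548266/119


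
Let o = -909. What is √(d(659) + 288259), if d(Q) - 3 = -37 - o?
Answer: 3*√32126 ≈ 537.71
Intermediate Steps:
d(Q) = 875 (d(Q) = 3 + (-37 - 1*(-909)) = 3 + (-37 + 909) = 3 + 872 = 875)
√(d(659) + 288259) = √(875 + 288259) = √289134 = 3*√32126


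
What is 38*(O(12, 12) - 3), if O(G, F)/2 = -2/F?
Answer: -380/3 ≈ -126.67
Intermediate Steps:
O(G, F) = -4/F (O(G, F) = 2*(-2/F) = -4/F)
38*(O(12, 12) - 3) = 38*(-4/12 - 3) = 38*(-4*1/12 - 3) = 38*(-⅓ - 3) = 38*(-10/3) = -380/3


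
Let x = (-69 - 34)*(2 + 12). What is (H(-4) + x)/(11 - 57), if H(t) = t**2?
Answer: 31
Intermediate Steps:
x = -1442 (x = -103*14 = -1442)
(H(-4) + x)/(11 - 57) = ((-4)**2 - 1442)/(11 - 57) = (16 - 1442)/(-46) = -1426*(-1/46) = 31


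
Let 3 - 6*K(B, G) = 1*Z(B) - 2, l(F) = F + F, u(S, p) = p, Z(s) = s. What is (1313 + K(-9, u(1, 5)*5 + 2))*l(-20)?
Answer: -157840/3 ≈ -52613.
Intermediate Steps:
l(F) = 2*F
K(B, G) = ⅚ - B/6 (K(B, G) = ½ - (1*B - 2)/6 = ½ - (B - 2)/6 = ½ - (-2 + B)/6 = ½ + (⅓ - B/6) = ⅚ - B/6)
(1313 + K(-9, u(1, 5)*5 + 2))*l(-20) = (1313 + (⅚ - ⅙*(-9)))*(2*(-20)) = (1313 + (⅚ + 3/2))*(-40) = (1313 + 7/3)*(-40) = (3946/3)*(-40) = -157840/3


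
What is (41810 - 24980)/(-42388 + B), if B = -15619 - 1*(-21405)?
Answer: -8415/18301 ≈ -0.45981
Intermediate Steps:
B = 5786 (B = -15619 + 21405 = 5786)
(41810 - 24980)/(-42388 + B) = (41810 - 24980)/(-42388 + 5786) = 16830/(-36602) = 16830*(-1/36602) = -8415/18301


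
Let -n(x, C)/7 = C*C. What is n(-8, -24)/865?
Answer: -4032/865 ≈ -4.6613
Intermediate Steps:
n(x, C) = -7*C² (n(x, C) = -7*C*C = -7*C²)
n(-8, -24)/865 = -7*(-24)²/865 = -7*576*(1/865) = -4032*1/865 = -4032/865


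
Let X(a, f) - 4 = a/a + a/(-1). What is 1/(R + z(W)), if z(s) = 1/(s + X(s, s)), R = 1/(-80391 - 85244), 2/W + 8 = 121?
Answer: 165635/33126 ≈ 5.0002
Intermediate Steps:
W = 2/113 (W = 2/(-8 + 121) = 2/113 ≈ 0.017699)
R = -1/165635 (R = 1/(-165635) = -1/165635 ≈ -6.0374e-6)
X(a, f) = 5 - a (X(a, f) = 4 + (a/a + a/(-1)) = 4 + (1 + a*(-1)) = 4 + (1 - a) = 5 - a)
z(s) = ⅕ (z(s) = 1/(s + (5 - s)) = 1/5 = ⅕)
1/(R + z(W)) = 1/(-1/165635 + ⅕) = 1/(33126/165635) = 165635/33126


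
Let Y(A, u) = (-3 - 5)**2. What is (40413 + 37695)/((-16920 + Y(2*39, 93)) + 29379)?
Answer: 78108/12523 ≈ 6.2372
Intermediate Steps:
Y(A, u) = 64 (Y(A, u) = (-8)**2 = 64)
(40413 + 37695)/((-16920 + Y(2*39, 93)) + 29379) = (40413 + 37695)/((-16920 + 64) + 29379) = 78108/(-16856 + 29379) = 78108/12523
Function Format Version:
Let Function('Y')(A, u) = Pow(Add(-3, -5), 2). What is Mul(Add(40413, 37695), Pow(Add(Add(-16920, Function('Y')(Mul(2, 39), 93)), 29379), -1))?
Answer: Rational(78108, 12523) ≈ 6.2372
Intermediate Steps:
Function('Y')(A, u) = 64 (Function('Y')(A, u) = Pow(-8, 2) = 64)
Mul(Add(40413, 37695), Pow(Add(Add(-16920, Function('Y')(Mul(2, 39), 93)), 29379), -1)) = Mul(Add(40413, 37695), Pow(Add(Add(-16920, 64), 29379), -1)) = Mul(78108, Pow(Add(-16856, 29379), -1)) = Mul(78108, Pow(12523, -1)) = Mul(78108, Rational(1, 12523)) = Rational(78108, 12523)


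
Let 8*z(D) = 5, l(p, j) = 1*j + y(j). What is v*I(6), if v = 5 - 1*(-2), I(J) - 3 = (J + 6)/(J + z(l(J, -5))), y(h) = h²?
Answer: 1785/53 ≈ 33.679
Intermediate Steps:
l(p, j) = j + j² (l(p, j) = 1*j + j² = j + j²)
z(D) = 5/8 (z(D) = (⅛)*5 = 5/8)
I(J) = 3 + (6 + J)/(5/8 + J) (I(J) = 3 + (J + 6)/(J + 5/8) = 3 + (6 + J)/(5/8 + J))
v = 7 (v = 5 + 2 = 7)
v*I(6) = 7*((63 + 32*6)/(5 + 8*6)) = 7*((63 + 192)/(5 + 48)) = 7*(255/53) = 1785/53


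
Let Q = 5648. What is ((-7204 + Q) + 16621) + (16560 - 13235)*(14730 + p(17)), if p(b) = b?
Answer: 49048840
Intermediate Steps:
((-7204 + Q) + 16621) + (16560 - 13235)*(14730 + p(17)) = ((-7204 + 5648) + 16621) + (16560 - 13235)*(14730 + 17) = (-1556 + 16621) + 3325*14747 = 15065 + 49033775 = 49048840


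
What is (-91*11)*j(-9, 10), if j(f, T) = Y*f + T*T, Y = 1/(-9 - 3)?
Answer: -403403/4 ≈ -1.0085e+5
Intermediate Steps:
Y = -1/12 (Y = 1/(-12) = -1/12 ≈ -0.083333)
j(f, T) = T² - f/12 (j(f, T) = -f/12 + T*T = -f/12 + T² = T² - f/12)
(-91*11)*j(-9, 10) = (-91*11)*(10² - 1/12*(-9)) = -1001*(100 + ¾) = -1001*403/4 = -403403/4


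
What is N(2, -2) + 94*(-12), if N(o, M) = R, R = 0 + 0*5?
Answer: -1128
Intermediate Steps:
R = 0 (R = 0 + 0 = 0)
N(o, M) = 0
N(2, -2) + 94*(-12) = 0 + 94*(-12) = 0 - 1128 = -1128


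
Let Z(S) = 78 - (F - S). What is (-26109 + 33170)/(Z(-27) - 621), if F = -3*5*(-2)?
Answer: -7061/600 ≈ -11.768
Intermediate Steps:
F = 30 (F = -15*(-2) = 30)
Z(S) = 48 + S (Z(S) = 78 - (30 - S) = 78 + (-30 + S) = 48 + S)
(-26109 + 33170)/(Z(-27) - 621) = (-26109 + 33170)/((48 - 27) - 621) = 7061/(21 - 621) = 7061/(-600) = 7061*(-1/600) = -7061/600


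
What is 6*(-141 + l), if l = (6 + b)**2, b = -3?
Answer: -792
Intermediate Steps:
l = 9 (l = (6 - 3)**2 = 3**2 = 9)
6*(-141 + l) = 6*(-141 + 9) = 6*(-132) = -792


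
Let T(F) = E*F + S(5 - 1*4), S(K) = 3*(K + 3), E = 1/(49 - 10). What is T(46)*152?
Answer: 78128/39 ≈ 2003.3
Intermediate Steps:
E = 1/39 ≈ 0.025641
S(K) = 9 + 3*K (S(K) = 3*(3 + K) = 9 + 3*K)
T(F) = 12 + F/39 (T(F) = F/39 + (9 + 3*(5 - 1*4)) = F/39 + (9 + 3*(5 - 4)) = F/39 + (9 + 3*1) = F/39 + (9 + 3) = F/39 + 12 = 12 + F/39)
T(46)*152 = (12 + (1/39)*46)*152 = (12 + 46/39)*152 = (514/39)*152 = 78128/39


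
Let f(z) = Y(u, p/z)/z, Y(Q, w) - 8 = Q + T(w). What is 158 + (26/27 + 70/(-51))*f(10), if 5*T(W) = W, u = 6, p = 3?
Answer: 9032209/57375 ≈ 157.42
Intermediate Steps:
T(W) = W/5
Y(Q, w) = 8 + Q + w/5 (Y(Q, w) = 8 + (Q + w/5) = 8 + Q + w/5)
f(z) = (14 + 3/(5*z))/z (f(z) = (8 + 6 + (3/z)/5)/z = (8 + 6 + 3/(5*z))/z = (14 + 3/(5*z))/z)
158 + (26/27 + 70/(-51))*f(10) = 158 + (26/27 + 70/(-51))*((1/5)*(3 + 70*10)/10**2) = 158 + (26*(1/27) + 70*(-1/51))*((1/5)*(1/100)*(3 + 700)) = 158 + (26/27 - 70/51)*((1/5)*(1/100)*703) = 158 - 188/459*703/500 = 158 - 33041/57375 = 9032209/57375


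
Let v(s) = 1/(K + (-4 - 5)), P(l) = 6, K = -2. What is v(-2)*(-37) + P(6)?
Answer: 103/11 ≈ 9.3636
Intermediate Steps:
v(s) = -1/11 (v(s) = 1/(-2 + (-4 - 5)) = 1/(-2 - 9) = 1/(-11) = -1/11)
v(-2)*(-37) + P(6) = -1/11*(-37) + 6 = 37/11 + 6 = 103/11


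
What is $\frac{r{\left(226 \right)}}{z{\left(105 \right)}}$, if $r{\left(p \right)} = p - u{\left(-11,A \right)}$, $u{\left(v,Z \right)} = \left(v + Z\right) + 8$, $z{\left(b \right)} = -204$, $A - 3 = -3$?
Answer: $- \frac{229}{204} \approx -1.1225$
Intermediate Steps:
$A = 0$ ($A = 3 - 3 = 0$)
$u{\left(v,Z \right)} = 8 + Z + v$ ($u{\left(v,Z \right)} = \left(Z + v\right) + 8 = 8 + Z + v$)
$r{\left(p \right)} = 3 + p$ ($r{\left(p \right)} = p - \left(8 + 0 - 11\right) = p - -3 = p + 3 = 3 + p$)
$\frac{r{\left(226 \right)}}{z{\left(105 \right)}} = \frac{3 + 226}{-204} = 229 \left(- \frac{1}{204}\right) = - \frac{229}{204}$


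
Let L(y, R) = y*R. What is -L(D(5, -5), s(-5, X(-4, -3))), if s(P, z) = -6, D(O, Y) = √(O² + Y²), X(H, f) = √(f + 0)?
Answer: 30*√2 ≈ 42.426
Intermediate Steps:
X(H, f) = √f
L(y, R) = R*y
-L(D(5, -5), s(-5, X(-4, -3))) = -(-6)*√(5² + (-5)²) = -(-6)*√(25 + 25) = -(-6)*√50 = -(-6)*5*√2 = -(-30)*√2 = 30*√2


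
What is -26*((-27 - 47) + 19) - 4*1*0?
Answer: 1430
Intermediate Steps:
-26*((-27 - 47) + 19) - 4*1*0 = -26*(-74 + 19) - 4*0 = -26*(-55) + 0 = 1430 + 0 = 1430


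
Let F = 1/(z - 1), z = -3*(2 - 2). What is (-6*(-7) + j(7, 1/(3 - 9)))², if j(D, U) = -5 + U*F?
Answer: 49729/36 ≈ 1381.4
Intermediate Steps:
z = 0 (z = -3*0 = 0)
F = -1 (F = 1/(0 - 1) = 1/(-1) = -1)
j(D, U) = -5 - U (j(D, U) = -5 + U*(-1) = -5 - U)
(-6*(-7) + j(7, 1/(3 - 9)))² = (-6*(-7) + (-5 - 1/(3 - 9)))² = (42 + (-5 - 1/(-6)))² = (42 + (-5 - 1*(-⅙)))² = (42 + (-5 + ⅙))² = (42 - 29/6)² = (223/6)² = 49729/36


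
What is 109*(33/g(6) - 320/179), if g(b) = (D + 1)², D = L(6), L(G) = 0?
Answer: 608983/179 ≈ 3402.1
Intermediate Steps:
D = 0
g(b) = 1 (g(b) = (0 + 1)² = 1² = 1)
109*(33/g(6) - 320/179) = 109*(33/1 - 320/179) = 109*(33*1 - 320*1/179) = 109*(33 - 320/179) = 109*(5587/179) = 608983/179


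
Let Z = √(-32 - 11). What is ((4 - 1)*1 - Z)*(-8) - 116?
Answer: -140 + 8*I*√43 ≈ -140.0 + 52.46*I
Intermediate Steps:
Z = I*√43 (Z = √(-43) = I*√43 ≈ 6.5574*I)
((4 - 1)*1 - Z)*(-8) - 116 = ((4 - 1)*1 - I*√43)*(-8) - 116 = (3*1 - I*√43)*(-8) - 116 = (3 - I*√43)*(-8) - 116 = (-24 + 8*I*√43) - 116 = -140 + 8*I*√43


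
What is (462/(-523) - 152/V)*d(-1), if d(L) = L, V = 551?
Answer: 17582/15167 ≈ 1.1592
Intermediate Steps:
(462/(-523) - 152/V)*d(-1) = (462/(-523) - 152/551)*(-1) = (462*(-1/523) - 152*1/551)*(-1) = (-462/523 - 8/29)*(-1) = -17582/15167*(-1) = 17582/15167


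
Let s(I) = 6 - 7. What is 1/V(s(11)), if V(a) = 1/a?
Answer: -1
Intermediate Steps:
s(I) = -1
1/V(s(11)) = 1/(1/(-1)) = 1/(-1) = -1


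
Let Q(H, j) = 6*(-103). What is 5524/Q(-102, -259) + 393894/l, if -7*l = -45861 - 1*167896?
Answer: 261595888/66050913 ≈ 3.9605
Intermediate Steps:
Q(H, j) = -618
l = 213757/7 (l = -(-45861 - 1*167896)/7 = -(-45861 - 167896)/7 = -⅐*(-213757) = 213757/7 ≈ 30537.)
5524/Q(-102, -259) + 393894/l = 5524/(-618) + 393894/(213757/7) = 5524*(-1/618) + 393894*(7/213757) = -2762/309 + 2757258/213757 = 261595888/66050913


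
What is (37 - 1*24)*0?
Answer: 0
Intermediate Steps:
(37 - 1*24)*0 = (37 - 24)*0 = 13*0 = 0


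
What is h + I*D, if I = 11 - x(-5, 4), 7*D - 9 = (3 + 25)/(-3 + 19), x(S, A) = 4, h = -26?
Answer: -61/4 ≈ -15.250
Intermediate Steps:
D = 43/28 (D = 9/7 + ((3 + 25)/(-3 + 19))/7 = 9/7 + (28/16)/7 = 9/7 + (28*(1/16))/7 = 9/7 + (1/7)*(7/4) = 9/7 + 1/4 = 43/28 ≈ 1.5357)
I = 7 (I = 11 - 1*4 = 11 - 4 = 7)
h + I*D = -26 + 7*(43/28) = -26 + 43/4 = -61/4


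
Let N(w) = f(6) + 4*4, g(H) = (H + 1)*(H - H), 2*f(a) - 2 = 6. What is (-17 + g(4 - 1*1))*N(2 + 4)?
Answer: -340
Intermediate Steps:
f(a) = 4 (f(a) = 1 + (½)*6 = 1 + 3 = 4)
g(H) = 0 (g(H) = (1 + H)*0 = 0)
N(w) = 20 (N(w) = 4 + 4*4 = 4 + 16 = 20)
(-17 + g(4 - 1*1))*N(2 + 4) = (-17 + 0)*20 = -17*20 = -340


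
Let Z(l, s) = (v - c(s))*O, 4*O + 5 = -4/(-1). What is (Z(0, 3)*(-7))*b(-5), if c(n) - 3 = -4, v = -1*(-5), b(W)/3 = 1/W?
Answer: -63/10 ≈ -6.3000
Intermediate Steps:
b(W) = 3/W
v = 5
c(n) = -1 (c(n) = 3 - 4 = -1)
O = -¼ (O = -5/4 + (-4/(-1))/4 = -5/4 + (-4*(-1))/4 = -5/4 + (¼)*4 = -5/4 + 1 = -¼ ≈ -0.25000)
Z(l, s) = -3/2 (Z(l, s) = (5 - 1*(-1))*(-¼) = (5 + 1)*(-¼) = 6*(-¼) = -3/2)
(Z(0, 3)*(-7))*b(-5) = (-3/2*(-7))*(3/(-5)) = 21*(3*(-⅕))/2 = (21/2)*(-⅗) = -63/10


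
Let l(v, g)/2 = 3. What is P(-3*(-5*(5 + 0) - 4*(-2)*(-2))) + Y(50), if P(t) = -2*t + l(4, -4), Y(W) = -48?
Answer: -288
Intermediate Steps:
l(v, g) = 6 (l(v, g) = 2*3 = 6)
P(t) = 6 - 2*t (P(t) = -2*t + 6 = 6 - 2*t)
P(-3*(-5*(5 + 0) - 4*(-2)*(-2))) + Y(50) = (6 - (-6)*(-5*(5 + 0) - 4*(-2)*(-2))) - 48 = (6 - (-6)*(-5*5 + 8*(-2))) - 48 = (6 - (-6)*(-25 - 16)) - 48 = (6 - (-6)*(-41)) - 48 = (6 - 2*123) - 48 = (6 - 246) - 48 = -240 - 48 = -288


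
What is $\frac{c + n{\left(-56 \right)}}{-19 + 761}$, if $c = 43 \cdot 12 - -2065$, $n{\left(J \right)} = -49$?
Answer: $\frac{1266}{371} \approx 3.4124$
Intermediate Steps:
$c = 2581$ ($c = 516 + 2065 = 2581$)
$\frac{c + n{\left(-56 \right)}}{-19 + 761} = \frac{2581 - 49}{-19 + 761} = \frac{2532}{742} = 2532 \cdot \frac{1}{742} = \frac{1266}{371}$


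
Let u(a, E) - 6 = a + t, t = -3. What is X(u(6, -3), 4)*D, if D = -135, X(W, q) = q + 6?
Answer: -1350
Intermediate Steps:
u(a, E) = 3 + a (u(a, E) = 6 + (a - 3) = 6 + (-3 + a) = 3 + a)
X(W, q) = 6 + q
X(u(6, -3), 4)*D = (6 + 4)*(-135) = 10*(-135) = -1350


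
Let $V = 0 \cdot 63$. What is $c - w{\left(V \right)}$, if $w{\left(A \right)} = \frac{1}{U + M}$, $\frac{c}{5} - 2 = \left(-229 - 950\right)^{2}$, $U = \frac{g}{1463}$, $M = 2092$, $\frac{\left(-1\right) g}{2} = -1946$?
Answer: $\frac{3042692923351}{437784} \approx 6.9502 \cdot 10^{6}$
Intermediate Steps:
$g = 3892$ ($g = \left(-2\right) \left(-1946\right) = 3892$)
$U = \frac{556}{209}$ ($U = \frac{3892}{1463} = 3892 \cdot \frac{1}{1463} = \frac{556}{209} \approx 2.6603$)
$V = 0$
$c = 6950215$ ($c = 10 + 5 \left(-229 - 950\right)^{2} = 10 + 5 \left(-1179\right)^{2} = 10 + 5 \cdot 1390041 = 10 + 6950205 = 6950215$)
$w{\left(A \right)} = \frac{209}{437784}$ ($w{\left(A \right)} = \frac{1}{\frac{556}{209} + 2092} = \frac{1}{\frac{437784}{209}} = \frac{209}{437784}$)
$c - w{\left(V \right)} = 6950215 - \frac{209}{437784} = \frac{3042692923351}{437784}$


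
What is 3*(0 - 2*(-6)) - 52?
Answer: -16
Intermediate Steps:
3*(0 - 2*(-6)) - 52 = 3*(0 + 12) - 52 = 3*12 - 52 = 36 - 52 = -16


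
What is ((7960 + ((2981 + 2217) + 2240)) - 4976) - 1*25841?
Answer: -15419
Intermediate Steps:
((7960 + ((2981 + 2217) + 2240)) - 4976) - 1*25841 = ((7960 + (5198 + 2240)) - 4976) - 25841 = ((7960 + 7438) - 4976) - 25841 = (15398 - 4976) - 25841 = 10422 - 25841 = -15419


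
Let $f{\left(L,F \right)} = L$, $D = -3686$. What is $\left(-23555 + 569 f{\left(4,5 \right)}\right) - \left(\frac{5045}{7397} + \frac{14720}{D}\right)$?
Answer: $- \frac{290044462224}{13632671} \approx -21276.0$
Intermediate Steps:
$\left(-23555 + 569 f{\left(4,5 \right)}\right) - \left(\frac{5045}{7397} + \frac{14720}{D}\right) = \left(-23555 + 569 \cdot 4\right) - \left(- \frac{7360}{1843} + \frac{5045}{7397}\right) = \left(-23555 + 2276\right) - - \frac{45143985}{13632671} = -21279 + \left(- \frac{5045}{7397} + \frac{7360}{1843}\right) = -21279 + \frac{45143985}{13632671} = - \frac{290044462224}{13632671}$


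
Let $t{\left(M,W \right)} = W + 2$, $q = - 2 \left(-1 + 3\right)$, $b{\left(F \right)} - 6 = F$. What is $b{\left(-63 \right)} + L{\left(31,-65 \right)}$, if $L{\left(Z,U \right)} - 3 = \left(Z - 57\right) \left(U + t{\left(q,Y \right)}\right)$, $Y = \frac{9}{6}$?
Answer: $1545$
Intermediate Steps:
$b{\left(F \right)} = 6 + F$
$q = -4$ ($q = \left(-2\right) 2 = -4$)
$Y = \frac{3}{2}$ ($Y = 9 \cdot \frac{1}{6} = \frac{3}{2} \approx 1.5$)
$t{\left(M,W \right)} = 2 + W$
$L{\left(Z,U \right)} = 3 + \left(-57 + Z\right) \left(\frac{7}{2} + U\right)$ ($L{\left(Z,U \right)} = 3 + \left(Z - 57\right) \left(U + \left(2 + \frac{3}{2}\right)\right) = 3 + \left(-57 + Z\right) \left(U + \frac{7}{2}\right) = 3 + \left(-57 + Z\right) \left(\frac{7}{2} + U\right)$)
$b{\left(-63 \right)} + L{\left(31,-65 \right)} = \left(6 - 63\right) - -1602 = -57 + \left(- \frac{393}{2} + 3705 + \frac{217}{2} - 2015\right) = -57 + 1602 = 1545$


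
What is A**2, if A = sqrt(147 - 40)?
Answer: 107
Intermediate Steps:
A = sqrt(107) ≈ 10.344
A**2 = (sqrt(107))**2 = 107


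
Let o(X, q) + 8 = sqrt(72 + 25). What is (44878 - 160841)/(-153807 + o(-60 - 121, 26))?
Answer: 17836848845/23659054128 + 115963*sqrt(97)/23659054128 ≈ 0.75396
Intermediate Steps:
o(X, q) = -8 + sqrt(97) (o(X, q) = -8 + sqrt(72 + 25) = -8 + sqrt(97))
(44878 - 160841)/(-153807 + o(-60 - 121, 26)) = (44878 - 160841)/(-153807 + (-8 + sqrt(97))) = -115963/(-153815 + sqrt(97))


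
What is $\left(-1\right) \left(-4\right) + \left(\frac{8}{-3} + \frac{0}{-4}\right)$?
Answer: $\frac{4}{3} \approx 1.3333$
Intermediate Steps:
$\left(-1\right) \left(-4\right) + \left(\frac{8}{-3} + \frac{0}{-4}\right) = 4 + \left(8 \left(- \frac{1}{3}\right) + 0 \left(- \frac{1}{4}\right)\right) = 4 + \left(- \frac{8}{3} + 0\right) = 4 - \frac{8}{3} = \frac{4}{3}$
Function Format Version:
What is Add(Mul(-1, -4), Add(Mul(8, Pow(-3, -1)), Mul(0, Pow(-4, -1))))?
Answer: Rational(4, 3) ≈ 1.3333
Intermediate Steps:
Add(Mul(-1, -4), Add(Mul(8, Pow(-3, -1)), Mul(0, Pow(-4, -1)))) = Add(4, Add(Mul(8, Rational(-1, 3)), Mul(0, Rational(-1, 4)))) = Add(4, Add(Rational(-8, 3), 0)) = Add(4, Rational(-8, 3)) = Rational(4, 3)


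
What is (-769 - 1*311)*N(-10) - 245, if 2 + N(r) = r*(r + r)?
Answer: -214085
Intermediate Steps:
N(r) = -2 + 2*r² (N(r) = -2 + r*(r + r) = -2 + r*(2*r) = -2 + 2*r²)
(-769 - 1*311)*N(-10) - 245 = (-769 - 1*311)*(-2 + 2*(-10)²) - 245 = (-769 - 311)*(-2 + 2*100) - 245 = -1080*(-2 + 200) - 245 = -1080*198 - 245 = -213840 - 245 = -214085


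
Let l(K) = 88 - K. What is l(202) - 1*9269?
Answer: -9383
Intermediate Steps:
l(202) - 1*9269 = (88 - 1*202) - 1*9269 = (88 - 202) - 9269 = -114 - 9269 = -9383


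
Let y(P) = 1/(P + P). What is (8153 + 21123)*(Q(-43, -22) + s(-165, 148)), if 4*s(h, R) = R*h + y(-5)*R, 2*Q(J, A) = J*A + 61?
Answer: -820489176/5 ≈ -1.6410e+8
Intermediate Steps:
y(P) = 1/(2*P)
Q(J, A) = 61/2 + A*J/2 (Q(J, A) = (J*A + 61)/2 = (A*J + 61)/2 = (61 + A*J)/2 = 61/2 + A*J/2)
s(h, R) = -R/40 + R*h/4 (s(h, R) = (R*h + ((1/2)/(-5))*R)/4 = (R*h + ((1/2)*(-1/5))*R)/4 = (R*h - R/10)/4 = (-R/10 + R*h)/4 = -R/40 + R*h/4)
(8153 + 21123)*(Q(-43, -22) + s(-165, 148)) = (8153 + 21123)*((61/2 + (1/2)*(-22)*(-43)) + (1/40)*148*(-1 + 10*(-165))) = 29276*((61/2 + 473) + (1/40)*148*(-1 - 1650)) = 29276*(1007/2 + (1/40)*148*(-1651)) = 29276*(1007/2 - 61087/10) = 29276*(-28026/5) = -820489176/5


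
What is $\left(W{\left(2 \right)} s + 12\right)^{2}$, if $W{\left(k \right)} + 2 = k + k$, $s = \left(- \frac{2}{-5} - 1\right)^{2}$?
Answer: $\frac{101124}{625} \approx 161.8$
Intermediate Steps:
$s = \frac{9}{25}$ ($s = \left(\left(-2\right) \left(- \frac{1}{5}\right) - 1\right)^{2} = \left(\frac{2}{5} - 1\right)^{2} = \left(- \frac{3}{5}\right)^{2} = \frac{9}{25} \approx 0.36$)
$W{\left(k \right)} = -2 + 2 k$ ($W{\left(k \right)} = -2 + \left(k + k\right) = -2 + 2 k$)
$\left(W{\left(2 \right)} s + 12\right)^{2} = \left(\left(-2 + 2 \cdot 2\right) \frac{9}{25} + 12\right)^{2} = \left(\left(-2 + 4\right) \frac{9}{25} + 12\right)^{2} = \left(2 \cdot \frac{9}{25} + 12\right)^{2} = \left(\frac{18}{25} + 12\right)^{2} = \left(\frac{318}{25}\right)^{2} = \frac{101124}{625}$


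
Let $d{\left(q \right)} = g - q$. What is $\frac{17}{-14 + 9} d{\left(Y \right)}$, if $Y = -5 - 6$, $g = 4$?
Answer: $-51$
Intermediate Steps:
$Y = -11$ ($Y = -5 - 6 = -11$)
$d{\left(q \right)} = 4 - q$
$\frac{17}{-14 + 9} d{\left(Y \right)} = \frac{17}{-14 + 9} \left(4 - -11\right) = \frac{17}{-5} \left(4 + 11\right) = 17 \left(- \frac{1}{5}\right) 15 = \left(- \frac{17}{5}\right) 15 = -51$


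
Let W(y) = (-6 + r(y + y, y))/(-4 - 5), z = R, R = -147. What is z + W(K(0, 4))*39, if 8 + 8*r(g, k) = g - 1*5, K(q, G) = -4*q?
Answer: -2735/24 ≈ -113.96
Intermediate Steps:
z = -147
r(g, k) = -13/8 + g/8 (r(g, k) = -1 + (g - 1*5)/8 = -1 + (g - 5)/8 = -1 + (-5 + g)/8 = -1 + (-5/8 + g/8) = -13/8 + g/8)
W(y) = 61/72 - y/36 (W(y) = (-6 + (-13/8 + (y + y)/8))/(-4 - 5) = (-6 + (-13/8 + (2*y)/8))/(-9) = (-6 + (-13/8 + y/4))*(-1/9) = (-61/8 + y/4)*(-1/9) = 61/72 - y/36)
z + W(K(0, 4))*39 = -147 + (61/72 - (-1)*0/9)*39 = -147 + (61/72 - 1/36*0)*39 = -147 + (61/72 + 0)*39 = -147 + (61/72)*39 = -147 + 793/24 = -2735/24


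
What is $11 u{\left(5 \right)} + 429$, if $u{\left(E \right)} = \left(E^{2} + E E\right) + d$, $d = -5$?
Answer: $924$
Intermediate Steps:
$u{\left(E \right)} = -5 + 2 E^{2}$ ($u{\left(E \right)} = \left(E^{2} + E E\right) - 5 = \left(E^{2} + E^{2}\right) - 5 = 2 E^{2} - 5 = -5 + 2 E^{2}$)
$11 u{\left(5 \right)} + 429 = 11 \left(-5 + 2 \cdot 5^{2}\right) + 429 = 11 \left(-5 + 2 \cdot 25\right) + 429 = 11 \left(-5 + 50\right) + 429 = 11 \cdot 45 + 429 = 495 + 429 = 924$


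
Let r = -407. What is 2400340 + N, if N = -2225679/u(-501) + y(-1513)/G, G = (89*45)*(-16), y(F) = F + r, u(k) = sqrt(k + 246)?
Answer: 640890788/267 + 741893*I*sqrt(255)/85 ≈ 2.4003e+6 + 1.3938e+5*I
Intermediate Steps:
u(k) = sqrt(246 + k)
y(F) = -407 + F (y(F) = F - 407 = -407 + F)
G = -64080 (G = 4005*(-16) = -64080)
N = 8/267 + 741893*I*sqrt(255)/85 (N = -2225679/sqrt(246 - 501) + (-407 - 1513)/(-64080) = -2225679*(-I*sqrt(255)/255) - 1920*(-1/64080) = -2225679*(-I*sqrt(255)/255) + 8/267 = -(-741893)*I*sqrt(255)/85 + 8/267 = 741893*I*sqrt(255)/85 + 8/267 = 8/267 + 741893*I*sqrt(255)/85 ≈ 0.029963 + 1.3938e+5*I)
2400340 + N = 2400340 + (8/267 + 741893*I*sqrt(255)/85) = 640890788/267 + 741893*I*sqrt(255)/85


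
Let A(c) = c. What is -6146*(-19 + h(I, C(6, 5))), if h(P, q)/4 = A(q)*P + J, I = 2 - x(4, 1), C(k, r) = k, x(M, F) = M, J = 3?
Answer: 338030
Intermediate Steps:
I = -2 (I = 2 - 1*4 = 2 - 4 = -2)
h(P, q) = 12 + 4*P*q (h(P, q) = 4*(q*P + 3) = 4*(P*q + 3) = 4*(3 + P*q) = 12 + 4*P*q)
-6146*(-19 + h(I, C(6, 5))) = -6146*(-19 + (12 + 4*(-2)*6)) = -6146*(-19 + (12 - 48)) = -6146*(-19 - 36) = -6146*(-55) = 338030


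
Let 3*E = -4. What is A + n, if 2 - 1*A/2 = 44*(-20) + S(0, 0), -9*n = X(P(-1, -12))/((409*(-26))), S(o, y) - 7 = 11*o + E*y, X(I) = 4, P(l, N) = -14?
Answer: 83742752/47853 ≈ 1750.0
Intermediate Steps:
E = -4/3 (E = (⅓)*(-4) = -4/3 ≈ -1.3333)
S(o, y) = 7 + 11*o - 4*y/3 (S(o, y) = 7 + (11*o - 4*y/3) = 7 + 11*o - 4*y/3)
n = 2/47853 (n = -4/(9*(409*(-26))) = -4/(9*(-10634)) = -4*(-1)/(9*10634) = -⅑*(-2/5317) = 2/47853 ≈ 4.1795e-5)
A = 1750 (A = 4 - 2*(44*(-20) + (7 + 11*0 - 4/3*0)) = 4 - 2*(-880 + (7 + 0 + 0)) = 4 - 2*(-880 + 7) = 4 - 2*(-873) = 4 + 1746 = 1750)
A + n = 1750 + 2/47853 = 83742752/47853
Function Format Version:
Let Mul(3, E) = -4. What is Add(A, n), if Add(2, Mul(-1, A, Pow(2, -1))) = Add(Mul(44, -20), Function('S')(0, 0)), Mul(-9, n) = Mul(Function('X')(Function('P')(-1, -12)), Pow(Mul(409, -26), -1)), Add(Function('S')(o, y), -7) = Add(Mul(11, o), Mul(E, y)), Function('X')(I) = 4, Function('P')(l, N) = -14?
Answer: Rational(83742752, 47853) ≈ 1750.0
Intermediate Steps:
E = Rational(-4, 3) (E = Mul(Rational(1, 3), -4) = Rational(-4, 3) ≈ -1.3333)
Function('S')(o, y) = Add(7, Mul(11, o), Mul(Rational(-4, 3), y)) (Function('S')(o, y) = Add(7, Add(Mul(11, o), Mul(Rational(-4, 3), y))) = Add(7, Mul(11, o), Mul(Rational(-4, 3), y)))
n = Rational(2, 47853) (n = Mul(Rational(-1, 9), Mul(4, Pow(Mul(409, -26), -1))) = Mul(Rational(-1, 9), Mul(4, Pow(-10634, -1))) = Mul(Rational(-1, 9), Mul(4, Rational(-1, 10634))) = Mul(Rational(-1, 9), Rational(-2, 5317)) = Rational(2, 47853) ≈ 4.1795e-5)
A = 1750 (A = Add(4, Mul(-2, Add(Mul(44, -20), Add(7, Mul(11, 0), Mul(Rational(-4, 3), 0))))) = Add(4, Mul(-2, Add(-880, Add(7, 0, 0)))) = Add(4, Mul(-2, Add(-880, 7))) = Add(4, Mul(-2, -873)) = Add(4, 1746) = 1750)
Add(A, n) = Add(1750, Rational(2, 47853)) = Rational(83742752, 47853)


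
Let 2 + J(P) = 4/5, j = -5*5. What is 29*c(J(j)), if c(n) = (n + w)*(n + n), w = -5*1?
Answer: 10788/25 ≈ 431.52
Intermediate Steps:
j = -25
w = -5
J(P) = -6/5 (J(P) = -2 + 4/5 = -6/5)
c(n) = 2*n*(-5 + n) (c(n) = (n - 5)*(n + n) = (-5 + n)*(2*n) = 2*n*(-5 + n))
29*c(J(j)) = 29*(2*(-6/5)*(-5 - 6/5)) = 29*(2*(-6/5)*(-31/5)) = 29*(372/25) = 10788/25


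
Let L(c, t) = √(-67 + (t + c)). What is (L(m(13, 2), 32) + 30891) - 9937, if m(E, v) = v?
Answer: 20954 + I*√33 ≈ 20954.0 + 5.7446*I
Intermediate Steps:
L(c, t) = √(-67 + c + t) (L(c, t) = √(-67 + (c + t)) = √(-67 + c + t))
(L(m(13, 2), 32) + 30891) - 9937 = (√(-67 + 2 + 32) + 30891) - 9937 = (√(-33) + 30891) - 9937 = (I*√33 + 30891) - 9937 = (30891 + I*√33) - 9937 = 20954 + I*√33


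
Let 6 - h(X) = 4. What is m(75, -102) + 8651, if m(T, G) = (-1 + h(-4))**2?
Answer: 8652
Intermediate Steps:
h(X) = 2 (h(X) = 6 - 1*4 = 6 - 4 = 2)
m(T, G) = 1 (m(T, G) = (-1 + 2)**2 = 1**2 = 1)
m(75, -102) + 8651 = 1 + 8651 = 8652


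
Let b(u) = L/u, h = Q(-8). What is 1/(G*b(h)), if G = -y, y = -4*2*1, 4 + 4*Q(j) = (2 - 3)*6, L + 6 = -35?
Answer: 5/656 ≈ 0.0076220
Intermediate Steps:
L = -41 (L = -6 - 35 = -41)
Q(j) = -5/2 (Q(j) = -1 + ((2 - 3)*6)/4 = -1 + (-1*6)/4 = -1 + (1/4)*(-6) = -1 - 3/2 = -5/2)
y = -8 (y = -8*1 = -8)
h = -5/2 ≈ -2.5000
b(u) = -41/u
G = 8 (G = -1*(-8) = 8)
1/(G*b(h)) = 1/(8*(-41/(-5/2))) = 1/(8*(-41*(-2/5))) = 1/(8*(82/5)) = 1/(656/5) = 5/656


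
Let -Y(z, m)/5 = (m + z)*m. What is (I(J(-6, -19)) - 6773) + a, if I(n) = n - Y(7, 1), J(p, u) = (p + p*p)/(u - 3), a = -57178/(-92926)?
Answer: -3441571635/511093 ≈ -6733.8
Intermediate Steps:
a = 28589/46463 (a = -57178*(-1/92926) = 28589/46463 ≈ 0.61531)
Y(z, m) = -5*m*(m + z) (Y(z, m) = -5*(m + z)*m = -5*m*(m + z))
J(p, u) = (p + p²)/(-3 + u)
I(n) = 40 + n (I(n) = n - (-5)*(1 + 7) = n - (-5)*8 = n - 1*(-40) = n + 40 = 40 + n)
(I(J(-6, -19)) - 6773) + a = ((40 - 6*(1 - 6)/(-3 - 19)) - 6773) + 28589/46463 = ((40 - 6*(-5)/(-22)) - 6773) + 28589/46463 = ((40 - 6*(-1/22)*(-5)) - 6773) + 28589/46463 = ((40 - 15/11) - 6773) + 28589/46463 = (425/11 - 6773) + 28589/46463 = -74078/11 + 28589/46463 = -3441571635/511093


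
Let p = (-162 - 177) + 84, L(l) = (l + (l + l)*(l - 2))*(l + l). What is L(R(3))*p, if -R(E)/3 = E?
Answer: 867510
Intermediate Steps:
R(E) = -3*E
L(l) = 2*l*(l + 2*l*(-2 + l)) (L(l) = (l + (2*l)*(-2 + l))*(2*l) = (l + 2*l*(-2 + l))*(2*l) = 2*l*(l + 2*l*(-2 + l)))
p = -255 (p = -339 + 84 = -255)
L(R(3))*p = ((-3*3)²*(-6 + 4*(-3*3)))*(-255) = ((-9)²*(-6 + 4*(-9)))*(-255) = (81*(-6 - 36))*(-255) = (81*(-42))*(-255) = -3402*(-255) = 867510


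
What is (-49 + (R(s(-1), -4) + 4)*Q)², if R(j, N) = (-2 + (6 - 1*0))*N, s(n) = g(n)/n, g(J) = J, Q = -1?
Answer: 1369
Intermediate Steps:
s(n) = 1 (s(n) = n/n = 1)
R(j, N) = 4*N (R(j, N) = (-2 + (6 + 0))*N = (-2 + 6)*N = 4*N)
(-49 + (R(s(-1), -4) + 4)*Q)² = (-49 + (4*(-4) + 4)*(-1))² = (-49 + (-16 + 4)*(-1))² = (-49 - 12*(-1))² = (-49 + 12)² = (-37)² = 1369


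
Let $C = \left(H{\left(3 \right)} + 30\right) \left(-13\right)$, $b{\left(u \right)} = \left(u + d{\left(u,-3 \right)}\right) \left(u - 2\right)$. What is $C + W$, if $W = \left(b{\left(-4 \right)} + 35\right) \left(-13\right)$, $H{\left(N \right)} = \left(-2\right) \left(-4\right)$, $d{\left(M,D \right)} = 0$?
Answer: $-1261$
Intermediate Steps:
$b{\left(u \right)} = u \left(-2 + u\right)$ ($b{\left(u \right)} = \left(u + 0\right) \left(u - 2\right) = u \left(-2 + u\right)$)
$H{\left(N \right)} = 8$
$C = -494$ ($C = \left(8 + 30\right) \left(-13\right) = 38 \left(-13\right) = -494$)
$W = -767$ ($W = \left(- 4 \left(-2 - 4\right) + 35\right) \left(-13\right) = \left(\left(-4\right) \left(-6\right) + 35\right) \left(-13\right) = \left(24 + 35\right) \left(-13\right) = 59 \left(-13\right) = -767$)
$C + W = -494 - 767 = -1261$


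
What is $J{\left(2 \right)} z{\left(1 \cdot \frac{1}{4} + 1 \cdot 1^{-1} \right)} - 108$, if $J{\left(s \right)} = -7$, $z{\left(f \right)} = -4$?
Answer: $-80$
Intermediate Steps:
$J{\left(2 \right)} z{\left(1 \cdot \frac{1}{4} + 1 \cdot 1^{-1} \right)} - 108 = \left(-7\right) \left(-4\right) - 108 = 28 - 108 = -80$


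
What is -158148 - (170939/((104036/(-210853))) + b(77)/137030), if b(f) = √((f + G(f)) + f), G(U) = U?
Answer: 19589915639/104036 - √231/137030 ≈ 1.8830e+5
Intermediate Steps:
b(f) = √3*√f (b(f) = √((f + f) + f) = √(2*f + f) = √(3*f) = √3*√f)
-158148 - (170939/((104036/(-210853))) + b(77)/137030) = -158148 - (170939/((104036/(-210853))) + (√3*√77)/137030) = -158148 - (170939/((104036*(-1/210853))) + √231*(1/137030)) = -158148 - (170939/(-104036/210853) + √231/137030) = -158148 - (170939*(-210853/104036) + √231/137030) = -158148 - (-36043000967/104036 + √231/137030) = -158148 + (36043000967/104036 - √231/137030) = 19589915639/104036 - √231/137030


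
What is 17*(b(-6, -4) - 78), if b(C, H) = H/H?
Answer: -1309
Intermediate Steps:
b(C, H) = 1
17*(b(-6, -4) - 78) = 17*(1 - 78) = 17*(-77) = -1309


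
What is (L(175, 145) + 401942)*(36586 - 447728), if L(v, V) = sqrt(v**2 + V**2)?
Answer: -165255237764 - 2055710*sqrt(2066) ≈ -1.6535e+11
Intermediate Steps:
L(v, V) = sqrt(V**2 + v**2)
(L(175, 145) + 401942)*(36586 - 447728) = (sqrt(145**2 + 175**2) + 401942)*(36586 - 447728) = (sqrt(21025 + 30625) + 401942)*(-411142) = (sqrt(51650) + 401942)*(-411142) = (5*sqrt(2066) + 401942)*(-411142) = (401942 + 5*sqrt(2066))*(-411142) = -165255237764 - 2055710*sqrt(2066)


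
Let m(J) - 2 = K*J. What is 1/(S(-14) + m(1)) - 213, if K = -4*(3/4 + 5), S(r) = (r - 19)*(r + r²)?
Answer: -1283752/6027 ≈ -213.00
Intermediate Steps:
S(r) = (-19 + r)*(r + r²)
K = -23 (K = -4*(3*(¼) + 5) = -4*(¾ + 5) = -4*23/4 = -23)
m(J) = 2 - 23*J
1/(S(-14) + m(1)) - 213 = 1/(-14*(-19 + (-14)² - 18*(-14)) + (2 - 23*1)) - 213 = 1/(-14*(-19 + 196 + 252) + (2 - 23)) - 213 = 1/(-14*429 - 21) - 213 = 1/(-6006 - 21) - 213 = 1/(-6027) - 213 = -1/6027 - 213 = -1283752/6027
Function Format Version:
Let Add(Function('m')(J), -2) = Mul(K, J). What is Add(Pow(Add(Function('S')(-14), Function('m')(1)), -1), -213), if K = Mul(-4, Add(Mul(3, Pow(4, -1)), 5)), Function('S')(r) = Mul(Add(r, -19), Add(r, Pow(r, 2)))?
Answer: Rational(-1283752, 6027) ≈ -213.00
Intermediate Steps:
Function('S')(r) = Mul(Add(-19, r), Add(r, Pow(r, 2)))
K = -23 (K = Mul(-4, Add(Mul(3, Rational(1, 4)), 5)) = Mul(-4, Add(Rational(3, 4), 5)) = Mul(-4, Rational(23, 4)) = -23)
Function('m')(J) = Add(2, Mul(-23, J))
Add(Pow(Add(Function('S')(-14), Function('m')(1)), -1), -213) = Add(Pow(Add(Mul(-14, Add(-19, Pow(-14, 2), Mul(-18, -14))), Add(2, Mul(-23, 1))), -1), -213) = Add(Pow(Add(Mul(-14, Add(-19, 196, 252)), Add(2, -23)), -1), -213) = Add(Pow(Add(Mul(-14, 429), -21), -1), -213) = Add(Pow(Add(-6006, -21), -1), -213) = Add(Pow(-6027, -1), -213) = Add(Rational(-1, 6027), -213) = Rational(-1283752, 6027)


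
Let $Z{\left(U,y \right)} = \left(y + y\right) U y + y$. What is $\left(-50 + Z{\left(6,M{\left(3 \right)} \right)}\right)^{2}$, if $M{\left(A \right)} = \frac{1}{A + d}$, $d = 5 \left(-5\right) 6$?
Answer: $\frac{14415604225}{5764801} \approx 2500.6$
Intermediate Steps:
$d = -150$ ($d = \left(-25\right) 6 = -150$)
$M{\left(A \right)} = \frac{1}{-150 + A}$ ($M{\left(A \right)} = \frac{1}{A - 150} = \frac{1}{-150 + A}$)
$Z{\left(U,y \right)} = y + 2 U y^{2}$ ($Z{\left(U,y \right)} = 2 y U y + y = 2 U y y + y = 2 U y^{2} + y = y + 2 U y^{2}$)
$\left(-50 + Z{\left(6,M{\left(3 \right)} \right)}\right)^{2} = \left(-50 + \frac{1 + 2 \cdot 6 \frac{1}{-150 + 3}}{-150 + 3}\right)^{2} = \left(-50 + \frac{1 + 2 \cdot 6 \frac{1}{-147}}{-147}\right)^{2} = \left(-50 - \frac{1 + 2 \cdot 6 \left(- \frac{1}{147}\right)}{147}\right)^{2} = \left(-50 - \frac{1 - \frac{4}{49}}{147}\right)^{2} = \left(-50 - \frac{15}{2401}\right)^{2} = \left(- \frac{120065}{2401}\right)^{2} = \frac{14415604225}{5764801}$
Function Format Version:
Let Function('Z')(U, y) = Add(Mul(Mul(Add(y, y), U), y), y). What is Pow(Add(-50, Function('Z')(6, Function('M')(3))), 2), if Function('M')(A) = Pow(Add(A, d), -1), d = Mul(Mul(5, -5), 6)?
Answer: Rational(14415604225, 5764801) ≈ 2500.6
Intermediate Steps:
d = -150 (d = Mul(-25, 6) = -150)
Function('M')(A) = Pow(Add(-150, A), -1) (Function('M')(A) = Pow(Add(A, -150), -1) = Pow(Add(-150, A), -1))
Function('Z')(U, y) = Add(y, Mul(2, U, Pow(y, 2))) (Function('Z')(U, y) = Add(Mul(Mul(Mul(2, y), U), y), y) = Add(Mul(Mul(2, U, y), y), y) = Add(Mul(2, U, Pow(y, 2)), y) = Add(y, Mul(2, U, Pow(y, 2))))
Pow(Add(-50, Function('Z')(6, Function('M')(3))), 2) = Pow(Add(-50, Mul(Pow(Add(-150, 3), -1), Add(1, Mul(2, 6, Pow(Add(-150, 3), -1))))), 2) = Pow(Add(-50, Mul(Pow(-147, -1), Add(1, Mul(2, 6, Pow(-147, -1))))), 2) = Pow(Add(-50, Mul(Rational(-1, 147), Add(1, Mul(2, 6, Rational(-1, 147))))), 2) = Pow(Add(-50, Mul(Rational(-1, 147), Add(1, Rational(-4, 49)))), 2) = Pow(Add(-50, Mul(Rational(-1, 147), Rational(45, 49))), 2) = Pow(Add(-50, Rational(-15, 2401)), 2) = Pow(Rational(-120065, 2401), 2) = Rational(14415604225, 5764801)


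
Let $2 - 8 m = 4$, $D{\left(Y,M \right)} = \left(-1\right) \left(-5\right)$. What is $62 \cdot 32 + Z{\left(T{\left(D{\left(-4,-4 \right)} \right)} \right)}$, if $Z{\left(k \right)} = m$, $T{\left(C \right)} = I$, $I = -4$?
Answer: $\frac{7935}{4} \approx 1983.8$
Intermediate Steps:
$D{\left(Y,M \right)} = 5$
$m = - \frac{1}{4}$ ($m = \frac{1}{4} - \frac{1}{2} = - \frac{1}{4} \approx -0.25$)
$T{\left(C \right)} = -4$
$Z{\left(k \right)} = - \frac{1}{4}$
$62 \cdot 32 + Z{\left(T{\left(D{\left(-4,-4 \right)} \right)} \right)} = 62 \cdot 32 - \frac{1}{4} = 1984 - \frac{1}{4} = \frac{7935}{4}$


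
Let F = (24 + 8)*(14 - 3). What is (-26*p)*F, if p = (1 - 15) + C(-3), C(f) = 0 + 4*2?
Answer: 54912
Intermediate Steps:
C(f) = 8 (C(f) = 0 + 8 = 8)
F = 352 (F = 32*11 = 352)
p = -6 (p = (1 - 15) + 8 = -14 + 8 = -6)
(-26*p)*F = -26*(-6)*352 = 156*352 = 54912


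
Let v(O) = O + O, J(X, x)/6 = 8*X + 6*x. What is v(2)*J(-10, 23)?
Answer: 1392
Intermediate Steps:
J(X, x) = 36*x + 48*X (J(X, x) = 6*(8*X + 6*x) = 6*(6*x + 8*X) = 36*x + 48*X)
v(O) = 2*O
v(2)*J(-10, 23) = (2*2)*(36*23 + 48*(-10)) = 4*(828 - 480) = 4*348 = 1392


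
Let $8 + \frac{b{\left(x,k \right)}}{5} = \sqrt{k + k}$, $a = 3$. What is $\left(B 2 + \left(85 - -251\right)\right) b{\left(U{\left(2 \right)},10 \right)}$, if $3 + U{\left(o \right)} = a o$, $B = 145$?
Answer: $-25040 + 6260 \sqrt{5} \approx -11042.0$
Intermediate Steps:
$U{\left(o \right)} = -3 + 3 o$
$b{\left(x,k \right)} = -40 + 5 \sqrt{2} \sqrt{k}$ ($b{\left(x,k \right)} = -40 + 5 \sqrt{k + k} = -40 + 5 \sqrt{2 k} = -40 + 5 \sqrt{2} \sqrt{k}$)
$\left(B 2 + \left(85 - -251\right)\right) b{\left(U{\left(2 \right)},10 \right)} = \left(145 \cdot 2 + \left(85 - -251\right)\right) \left(-40 + 5 \sqrt{2} \sqrt{10}\right) = \left(290 + \left(85 + 251\right)\right) \left(-40 + 10 \sqrt{5}\right) = \left(290 + 336\right) \left(-40 + 10 \sqrt{5}\right) = 626 \left(-40 + 10 \sqrt{5}\right) = -25040 + 6260 \sqrt{5}$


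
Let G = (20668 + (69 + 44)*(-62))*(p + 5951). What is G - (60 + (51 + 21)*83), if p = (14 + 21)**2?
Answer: 98032476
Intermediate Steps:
p = 1225 (p = 35**2 = 1225)
G = 98038512 (G = (20668 + (69 + 44)*(-62))*(1225 + 5951) = (20668 + 113*(-62))*7176 = (20668 - 7006)*7176 = 13662*7176 = 98038512)
G - (60 + (51 + 21)*83) = 98038512 - (60 + (51 + 21)*83) = 98038512 - (60 + 72*83) = 98038512 - (60 + 5976) = 98038512 - 1*6036 = 98038512 - 6036 = 98032476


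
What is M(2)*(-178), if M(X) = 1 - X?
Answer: 178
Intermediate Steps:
M(2)*(-178) = (1 - 1*2)*(-178) = (1 - 2)*(-178) = -1*(-178) = 178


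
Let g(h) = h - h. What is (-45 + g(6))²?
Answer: 2025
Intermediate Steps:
g(h) = 0
(-45 + g(6))² = (-45 + 0)² = (-45)² = 2025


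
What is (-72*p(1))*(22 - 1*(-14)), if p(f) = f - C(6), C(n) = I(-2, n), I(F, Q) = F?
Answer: -7776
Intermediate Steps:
C(n) = -2
p(f) = 2 + f (p(f) = f - 1*(-2) = f + 2 = 2 + f)
(-72*p(1))*(22 - 1*(-14)) = (-72*(2 + 1))*(22 - 1*(-14)) = (-72*3)*(22 + 14) = -216*36 = -7776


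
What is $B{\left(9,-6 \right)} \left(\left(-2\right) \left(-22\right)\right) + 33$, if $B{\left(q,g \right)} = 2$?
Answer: $121$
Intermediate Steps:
$B{\left(9,-6 \right)} \left(\left(-2\right) \left(-22\right)\right) + 33 = 2 \left(\left(-2\right) \left(-22\right)\right) + 33 = 2 \cdot 44 + 33 = 88 + 33 = 121$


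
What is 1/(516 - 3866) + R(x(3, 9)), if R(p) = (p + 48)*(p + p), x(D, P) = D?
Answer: 1025099/3350 ≈ 306.00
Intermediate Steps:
R(p) = 2*p*(48 + p) (R(p) = (48 + p)*(2*p) = 2*p*(48 + p))
1/(516 - 3866) + R(x(3, 9)) = 1/(516 - 3866) + 2*3*(48 + 3) = 1/(-3350) + 2*3*51 = -1/3350 + 306 = 1025099/3350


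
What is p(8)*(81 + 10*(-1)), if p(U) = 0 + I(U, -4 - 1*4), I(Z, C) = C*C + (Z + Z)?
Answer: 5680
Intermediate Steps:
I(Z, C) = C² + 2*Z
p(U) = 64 + 2*U (p(U) = 0 + ((-4 - 1*4)² + 2*U) = 0 + ((-4 - 4)² + 2*U) = 0 + ((-8)² + 2*U) = 0 + (64 + 2*U) = 64 + 2*U)
p(8)*(81 + 10*(-1)) = (64 + 2*8)*(81 + 10*(-1)) = (64 + 16)*(81 - 10) = 80*71 = 5680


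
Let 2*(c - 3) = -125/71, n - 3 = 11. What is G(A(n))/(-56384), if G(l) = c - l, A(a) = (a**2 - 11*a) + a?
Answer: 7651/8006528 ≈ 0.00095560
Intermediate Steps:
n = 14 (n = 3 + 11 = 14)
A(a) = a**2 - 10*a
c = 301/142 (c = 3 + (-125/71)/2 = 3 + (-125*1/71)/2 = 3 + (1/2)*(-125/71) = 3 - 125/142 = 301/142 ≈ 2.1197)
G(l) = 301/142 - l
G(A(n))/(-56384) = (301/142 - 14*(-10 + 14))/(-56384) = (301/142 - 14*4)*(-1/56384) = (301/142 - 1*56)*(-1/56384) = (301/142 - 56)*(-1/56384) = -7651/142*(-1/56384) = 7651/8006528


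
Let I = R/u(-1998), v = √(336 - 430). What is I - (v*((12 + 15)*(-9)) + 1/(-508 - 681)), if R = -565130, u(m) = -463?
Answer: 671940033/550507 + 243*I*√94 ≈ 1220.6 + 2356.0*I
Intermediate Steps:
v = I*√94 (v = √(-94) = I*√94 ≈ 9.6954*I)
I = 565130/463 (I = -565130/(-463) = -565130*(-1/463) = 565130/463 ≈ 1220.6)
I - (v*((12 + 15)*(-9)) + 1/(-508 - 681)) = 565130/463 - ((I*√94)*((12 + 15)*(-9)) + 1/(-508 - 681)) = 565130/463 - ((I*√94)*(27*(-9)) + 1/(-1189)) = 565130/463 - ((I*√94)*(-243) - 1/1189) = 565130/463 - (-243*I*√94 - 1/1189) = 565130/463 - (-1/1189 - 243*I*√94) = 565130/463 + (1/1189 + 243*I*√94) = 671940033/550507 + 243*I*√94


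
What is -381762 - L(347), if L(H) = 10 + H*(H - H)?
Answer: -381772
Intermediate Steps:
L(H) = 10 (L(H) = 10 + H*0 = 10 + 0 = 10)
-381762 - L(347) = -381762 - 1*10 = -381762 - 10 = -381772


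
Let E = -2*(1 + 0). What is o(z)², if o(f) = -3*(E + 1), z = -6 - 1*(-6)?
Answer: 9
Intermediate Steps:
z = 0 (z = -6 + 6 = 0)
E = -2 (E = -2*1 = -2)
o(f) = 3 (o(f) = -3*(-2 + 1) = -3*(-1) = 3)
o(z)² = 3² = 9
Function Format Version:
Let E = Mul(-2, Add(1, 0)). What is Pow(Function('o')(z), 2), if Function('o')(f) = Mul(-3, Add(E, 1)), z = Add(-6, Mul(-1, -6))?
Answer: 9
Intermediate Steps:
z = 0 (z = Add(-6, 6) = 0)
E = -2 (E = Mul(-2, 1) = -2)
Function('o')(f) = 3 (Function('o')(f) = Mul(-3, Add(-2, 1)) = Mul(-3, -1) = 3)
Pow(Function('o')(z), 2) = Pow(3, 2) = 9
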